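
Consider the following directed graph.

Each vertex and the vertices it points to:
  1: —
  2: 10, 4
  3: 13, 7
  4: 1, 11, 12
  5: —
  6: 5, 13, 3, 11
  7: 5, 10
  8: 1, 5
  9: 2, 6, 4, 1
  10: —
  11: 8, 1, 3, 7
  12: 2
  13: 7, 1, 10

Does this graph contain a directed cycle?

Yes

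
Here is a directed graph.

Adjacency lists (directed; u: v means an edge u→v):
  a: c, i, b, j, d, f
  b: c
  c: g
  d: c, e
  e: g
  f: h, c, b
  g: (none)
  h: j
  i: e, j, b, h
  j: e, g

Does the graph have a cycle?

DFS with white/gray/black marking, starting from b:
b gray
  c gray
    g gray
    g black
  c black
b black
a gray
  a→c: c black — skip
  i gray
    e gray
      e→g: g black — skip
    e black
    j gray
      j→e: e black — skip
      j→g: g black — skip
    j black
    i→b: b black — skip
    h gray
      h→j: j black — skip
    h black
  i black
  a→b: b black — skip
  a→j: j black — skip
  d gray
    d→c: c black — skip
    d→e: e black — skip
  d black
  f gray
    f→h: h black — skip
    f→c: c black — skip
    f→b: b black — skip
  f black
a black
Every edge goes to a white or black vertex — no back edge, so the graph is acyclic.

No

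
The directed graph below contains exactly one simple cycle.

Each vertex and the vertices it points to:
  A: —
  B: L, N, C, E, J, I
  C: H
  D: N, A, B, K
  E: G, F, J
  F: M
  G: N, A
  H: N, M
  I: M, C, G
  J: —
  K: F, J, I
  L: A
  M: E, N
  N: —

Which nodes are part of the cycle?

DFS with gray/black marking from E:
E gray
  G gray
    N gray
    N black
    A gray
    A black
  G black
  F gray
    M gray
      M→E: E is gray → back edge
Back edge closes the cycle E → F → M → E; its vertices are {E, F, M}.

E, F, M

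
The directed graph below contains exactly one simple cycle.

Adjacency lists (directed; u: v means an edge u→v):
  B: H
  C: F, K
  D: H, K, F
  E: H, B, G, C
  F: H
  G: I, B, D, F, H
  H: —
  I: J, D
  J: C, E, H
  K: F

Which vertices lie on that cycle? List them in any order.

DFS with gray/black marking from J:
J gray
  C gray
    F gray
      H gray
      H black
    F black
    K gray
      K→F: F black — skip
    K black
  C black
  E gray
    E→H: H black — skip
    B gray
      B→H: H black — skip
    B black
    G gray
      I gray
        I→J: J is gray → back edge
Back edge closes the cycle J → E → G → I → J; its vertices are {E, G, I, J}.

E, G, I, J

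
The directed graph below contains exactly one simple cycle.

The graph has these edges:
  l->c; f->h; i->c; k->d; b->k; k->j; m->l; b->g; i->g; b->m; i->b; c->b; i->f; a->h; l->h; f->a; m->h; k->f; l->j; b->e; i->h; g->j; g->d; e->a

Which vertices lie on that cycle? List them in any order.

b, c, l, m

DFS with gray/black marking from b:
b gray
  e gray
    a gray
      h gray
      h black
    a black
  e black
  g gray
    j gray
    j black
    d gray
    d black
  g black
  k gray
    k→d: d black — skip
    f gray
      f→a: a black — skip
      f→h: h black — skip
    f black
    k→j: j black — skip
  k black
  m gray
    l gray
      c gray
        c→b: b is gray → back edge
Back edge closes the cycle b → m → l → c → b; its vertices are {b, c, l, m}.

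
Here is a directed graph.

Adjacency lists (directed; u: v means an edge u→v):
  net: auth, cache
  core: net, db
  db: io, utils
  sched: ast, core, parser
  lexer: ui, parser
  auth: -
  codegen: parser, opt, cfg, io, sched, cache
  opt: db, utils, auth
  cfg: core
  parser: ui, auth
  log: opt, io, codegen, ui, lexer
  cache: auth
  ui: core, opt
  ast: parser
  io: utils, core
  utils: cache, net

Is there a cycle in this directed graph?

DFS with white/gray/black marking, starting from parser:
parser gray
  ui gray
    core gray
      net gray
        auth gray
        auth black
        cache gray
          cache→auth: auth black — skip
        cache black
      net black
      db gray
        io gray
          utils gray
            utils→cache: cache black — skip
            utils→net: net black — skip
          utils black
          io→core: core is gray → back edge
Back edge found, so a cycle exists: core → db → io → core.

Yes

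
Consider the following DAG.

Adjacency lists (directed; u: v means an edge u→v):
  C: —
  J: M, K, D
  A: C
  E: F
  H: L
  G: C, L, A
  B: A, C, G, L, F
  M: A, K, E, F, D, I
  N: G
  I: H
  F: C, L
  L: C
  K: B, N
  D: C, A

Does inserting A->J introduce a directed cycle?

Yes

Adding A→J creates a cycle iff J can already reach A.
Path from J: J → M → A.
So J → … → A → J is a cycle.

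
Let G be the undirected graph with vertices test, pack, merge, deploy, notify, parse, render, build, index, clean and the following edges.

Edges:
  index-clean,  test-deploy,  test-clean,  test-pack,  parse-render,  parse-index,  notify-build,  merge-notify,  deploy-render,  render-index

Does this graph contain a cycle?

Yes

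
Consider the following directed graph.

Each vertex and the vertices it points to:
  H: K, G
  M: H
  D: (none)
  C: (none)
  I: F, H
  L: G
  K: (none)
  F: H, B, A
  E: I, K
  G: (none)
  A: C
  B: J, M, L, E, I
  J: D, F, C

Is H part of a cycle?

No

H lies on a cycle iff there is a path from H back to itself.
Exploring from H, it never reaches itself; equivalently, its strongly connected component is a singleton.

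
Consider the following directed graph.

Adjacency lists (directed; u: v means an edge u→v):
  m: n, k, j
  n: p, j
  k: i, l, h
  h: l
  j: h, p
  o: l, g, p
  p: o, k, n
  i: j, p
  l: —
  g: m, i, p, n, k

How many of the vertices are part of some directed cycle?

A vertex is on a directed cycle iff it belongs to a strongly connected component of size ≥ 2 (or has a self-loop).
The vertices on cycles are {g, i, j, k, m, n, o, p} — 8 in total.

8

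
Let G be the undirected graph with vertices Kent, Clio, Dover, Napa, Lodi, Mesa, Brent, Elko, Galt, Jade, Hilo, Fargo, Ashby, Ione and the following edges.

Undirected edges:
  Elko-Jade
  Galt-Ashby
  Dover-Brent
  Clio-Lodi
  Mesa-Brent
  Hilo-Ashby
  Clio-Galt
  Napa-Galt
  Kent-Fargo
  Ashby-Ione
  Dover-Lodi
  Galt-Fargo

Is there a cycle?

No

DFS, tracking each vertex's parent; an edge to a visited non-parent vertex closes a cycle.
Start from Dover:
visit Dover (parent –)
  visit Brent (parent Dover)
    visit Mesa (parent Brent)
      Mesa–Brent: parent, skip
    Brent–Dover: parent, skip
  visit Lodi (parent Dover)
    Lodi–Dover: parent, skip
    visit Clio (parent Lodi)
      visit Galt (parent Clio)
        visit Napa (parent Galt)
          Napa–Galt: parent, skip
        visit Ashby (parent Galt)
          visit Hilo (parent Ashby)
            Hilo–Ashby: parent, skip
          Ashby–Galt: parent, skip
          visit Ione (parent Ashby)
            Ione–Ashby: parent, skip
        Galt–Clio: parent, skip
        visit Fargo (parent Galt)
          visit Kent (parent Fargo)
            Kent–Fargo: parent, skip
          Fargo–Galt: parent, skip
      Clio–Lodi: parent, skip
visit Elko (parent –)
  visit Jade (parent Elko)
    Jade–Elko: parent, skip
No non-parent visited neighbor found — the graph is a forest.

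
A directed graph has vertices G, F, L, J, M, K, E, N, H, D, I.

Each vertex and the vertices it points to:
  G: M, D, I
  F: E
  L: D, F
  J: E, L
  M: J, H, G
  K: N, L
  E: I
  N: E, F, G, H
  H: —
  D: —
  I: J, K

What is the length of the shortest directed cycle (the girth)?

For each vertex v, BFS finds the shortest path from v back to v.
The shortest such closed walk is M → G → M, length 2.

2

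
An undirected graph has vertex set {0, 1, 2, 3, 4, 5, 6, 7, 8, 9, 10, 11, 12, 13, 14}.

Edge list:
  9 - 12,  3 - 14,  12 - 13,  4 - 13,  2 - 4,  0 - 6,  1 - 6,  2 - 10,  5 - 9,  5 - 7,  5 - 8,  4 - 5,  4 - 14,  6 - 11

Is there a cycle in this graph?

DFS, tracking each vertex's parent; an edge to a visited non-parent vertex closes a cycle.
Start from 0:
visit 0 (parent –)
  visit 6 (parent 0)
    visit 11 (parent 6)
      11–6: parent, skip
    6–0: parent, skip
    visit 1 (parent 6)
      1–6: parent, skip
visit 2 (parent –)
  visit 10 (parent 2)
    10–2: parent, skip
  visit 4 (parent 2)
    visit 5 (parent 4)
      5–4: parent, skip
      visit 7 (parent 5)
        7–5: parent, skip
      visit 9 (parent 5)
        visit 12 (parent 9)
          visit 13 (parent 12)
            13–4: 4 visited and ≠ parent → cycle
Cycle: 4 – 5 – 9 – 12 – 13 – 4.

Yes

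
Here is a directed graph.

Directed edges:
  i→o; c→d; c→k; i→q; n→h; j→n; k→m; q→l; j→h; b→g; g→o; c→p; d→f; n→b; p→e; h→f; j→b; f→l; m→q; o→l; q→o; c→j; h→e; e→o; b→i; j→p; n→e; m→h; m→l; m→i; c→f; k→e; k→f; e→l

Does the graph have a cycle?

No

DFS with white/gray/black marking, starting from m:
m gray
  h gray
    e gray
      l gray
      l black
      o gray
        o→l: l black — skip
      o black
    e black
    f gray
      f→l: l black — skip
    f black
  h black
  m→l: l black — skip
  i gray
    q gray
      q→o: o black — skip
      q→l: l black — skip
    q black
    i→o: o black — skip
  i black
  m→q: q black — skip
m black
b gray
  b→i: i black — skip
  g gray
    g→o: o black — skip
  g black
b black
c gray
  p gray
    p→e: e black — skip
  p black
  c→f: f black — skip
  k gray
    k→e: e black — skip
    k→m: m black — skip
    k→f: f black — skip
  k black
  j gray
    j→h: h black — skip
    j→b: b black — skip
    j→p: p black — skip
    n gray
      n→e: e black — skip
      n→b: b black — skip
      n→h: h black — skip
    n black
  j black
  d gray
    d→f: f black — skip
  d black
c black
Every edge goes to a white or black vertex — no back edge, so the graph is acyclic.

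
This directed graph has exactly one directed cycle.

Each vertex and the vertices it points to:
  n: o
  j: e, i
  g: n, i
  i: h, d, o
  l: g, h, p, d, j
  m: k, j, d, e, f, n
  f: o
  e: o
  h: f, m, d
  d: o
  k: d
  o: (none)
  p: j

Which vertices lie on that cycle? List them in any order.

DFS with gray/black marking from h:
h gray
  f gray
    o gray
    o black
  f black
  m gray
    k gray
      d gray
        d→o: o black — skip
      d black
    k black
    j gray
      e gray
        e→o: o black — skip
      e black
      i gray
        i→h: h is gray → back edge
Back edge closes the cycle h → m → j → i → h; its vertices are {h, i, j, m}.

h, i, j, m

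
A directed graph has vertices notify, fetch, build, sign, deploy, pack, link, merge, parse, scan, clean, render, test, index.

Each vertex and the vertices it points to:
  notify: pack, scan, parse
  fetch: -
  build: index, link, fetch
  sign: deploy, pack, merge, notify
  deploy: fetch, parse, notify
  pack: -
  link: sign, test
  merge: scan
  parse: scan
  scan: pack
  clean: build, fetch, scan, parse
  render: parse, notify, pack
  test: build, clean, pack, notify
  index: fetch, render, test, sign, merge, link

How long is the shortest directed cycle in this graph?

3

For each vertex v, BFS finds the shortest path from v back to v.
The shortest such closed walk is build → link → test → build, length 3.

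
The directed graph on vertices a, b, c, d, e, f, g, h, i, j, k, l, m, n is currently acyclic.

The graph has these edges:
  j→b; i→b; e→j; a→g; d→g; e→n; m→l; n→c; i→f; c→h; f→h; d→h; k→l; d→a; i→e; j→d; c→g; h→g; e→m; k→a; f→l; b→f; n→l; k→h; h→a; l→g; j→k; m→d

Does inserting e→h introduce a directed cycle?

Adding e→h creates a cycle iff h can already reach e.
Explore from h: no path reaches e. The graph stays acyclic.

No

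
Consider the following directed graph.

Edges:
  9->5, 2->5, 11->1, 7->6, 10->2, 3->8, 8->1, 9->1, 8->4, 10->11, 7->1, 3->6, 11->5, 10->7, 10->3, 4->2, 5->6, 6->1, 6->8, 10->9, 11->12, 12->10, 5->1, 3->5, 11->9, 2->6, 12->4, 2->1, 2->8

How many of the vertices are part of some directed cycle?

8

A vertex is on a directed cycle iff it belongs to a strongly connected component of size ≥ 2 (or has a self-loop).
The vertices on cycles are {2, 4, 5, 6, 8, 10, 11, 12} — 8 in total.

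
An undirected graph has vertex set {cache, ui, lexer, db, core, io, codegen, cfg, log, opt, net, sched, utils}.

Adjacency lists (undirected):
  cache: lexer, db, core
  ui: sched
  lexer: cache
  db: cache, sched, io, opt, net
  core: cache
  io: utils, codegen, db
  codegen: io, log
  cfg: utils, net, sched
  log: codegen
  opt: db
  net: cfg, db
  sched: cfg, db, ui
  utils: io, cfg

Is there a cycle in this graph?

Yes

DFS, tracking each vertex's parent; an edge to a visited non-parent vertex closes a cycle.
Start from cache:
visit cache (parent –)
  visit lexer (parent cache)
    lexer–cache: parent, skip
  visit db (parent cache)
    db–cache: parent, skip
    visit sched (parent db)
      visit cfg (parent sched)
        visit utils (parent cfg)
          visit io (parent utils)
            io–utils: parent, skip
            visit codegen (parent io)
              codegen–io: parent, skip
              visit log (parent codegen)
                log–codegen: parent, skip
            io–db: db visited and ≠ parent → cycle
Cycle: db – sched – cfg – utils – io – db.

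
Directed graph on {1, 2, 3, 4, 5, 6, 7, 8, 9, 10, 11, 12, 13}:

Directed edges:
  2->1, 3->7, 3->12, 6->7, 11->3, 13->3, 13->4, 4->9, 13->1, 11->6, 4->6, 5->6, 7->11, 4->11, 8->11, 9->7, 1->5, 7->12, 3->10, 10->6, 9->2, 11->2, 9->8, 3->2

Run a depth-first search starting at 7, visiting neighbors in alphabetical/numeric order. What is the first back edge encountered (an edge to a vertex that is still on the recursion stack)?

6->7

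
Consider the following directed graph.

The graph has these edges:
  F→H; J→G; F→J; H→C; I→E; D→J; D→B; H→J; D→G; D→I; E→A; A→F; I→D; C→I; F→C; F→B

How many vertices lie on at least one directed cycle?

A vertex is on a directed cycle iff it belongs to a strongly connected component of size ≥ 2 (or has a self-loop).
The vertices on cycles are {A, C, D, E, F, H, I} — 7 in total.

7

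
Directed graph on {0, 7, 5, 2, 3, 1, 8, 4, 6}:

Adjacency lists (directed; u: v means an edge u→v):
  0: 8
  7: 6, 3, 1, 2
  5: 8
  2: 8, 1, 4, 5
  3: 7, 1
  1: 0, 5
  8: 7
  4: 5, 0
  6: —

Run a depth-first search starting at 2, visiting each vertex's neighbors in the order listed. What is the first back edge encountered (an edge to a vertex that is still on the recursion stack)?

DFS from 2 (visiting each vertex's neighbors in the order listed); mark gray on enter, black on exit:
2 gray
  8 gray
    7 gray
      6 gray
      6 black
      3 gray
        3→7: 7 is gray → back edge
First back edge: 3 → 7.

3→7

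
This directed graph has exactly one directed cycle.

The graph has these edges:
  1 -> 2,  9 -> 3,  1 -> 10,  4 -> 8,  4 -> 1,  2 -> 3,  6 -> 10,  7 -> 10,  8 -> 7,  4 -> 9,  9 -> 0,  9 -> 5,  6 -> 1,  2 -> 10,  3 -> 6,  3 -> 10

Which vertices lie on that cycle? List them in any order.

1, 2, 3, 6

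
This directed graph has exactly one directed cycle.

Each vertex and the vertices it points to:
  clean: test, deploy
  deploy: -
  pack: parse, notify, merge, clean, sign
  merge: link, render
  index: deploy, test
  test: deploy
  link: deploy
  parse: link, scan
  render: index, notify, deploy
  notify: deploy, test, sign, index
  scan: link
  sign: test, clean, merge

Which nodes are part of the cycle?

DFS with gray/black marking from sign:
sign gray
  test gray
    deploy gray
    deploy black
  test black
  clean gray
    clean→test: test black — skip
    clean→deploy: deploy black — skip
  clean black
  merge gray
    link gray
      link→deploy: deploy black — skip
    link black
    render gray
      index gray
        index→deploy: deploy black — skip
        index→test: test black — skip
      index black
      notify gray
        notify→deploy: deploy black — skip
        notify→test: test black — skip
        notify→sign: sign is gray → back edge
Back edge closes the cycle sign → merge → render → notify → sign; its vertices are {sign, merge, notify, render}.

sign, merge, notify, render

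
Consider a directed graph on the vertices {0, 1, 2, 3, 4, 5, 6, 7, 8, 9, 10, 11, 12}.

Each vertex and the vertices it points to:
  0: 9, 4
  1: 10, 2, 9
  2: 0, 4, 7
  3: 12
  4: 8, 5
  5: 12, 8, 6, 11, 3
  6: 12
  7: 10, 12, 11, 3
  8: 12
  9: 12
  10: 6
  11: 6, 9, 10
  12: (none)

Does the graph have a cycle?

DFS with white/gray/black marking, starting from 5:
5 gray
  12 gray
  12 black
  8 gray
    8→12: 12 black — skip
  8 black
  6 gray
    6→12: 12 black — skip
  6 black
  11 gray
    11→6: 6 black — skip
    9 gray
      9→12: 12 black — skip
    9 black
    10 gray
      10→6: 6 black — skip
    10 black
  11 black
  3 gray
    3→12: 12 black — skip
  3 black
5 black
0 gray
  0→9: 9 black — skip
  4 gray
    4→8: 8 black — skip
    4→5: 5 black — skip
  4 black
0 black
1 gray
  1→10: 10 black — skip
  2 gray
    2→0: 0 black — skip
    2→4: 4 black — skip
    7 gray
      7→10: 10 black — skip
      7→12: 12 black — skip
      7→11: 11 black — skip
      7→3: 3 black — skip
    7 black
  2 black
  1→9: 9 black — skip
1 black
Every edge goes to a white or black vertex — no back edge, so the graph is acyclic.

No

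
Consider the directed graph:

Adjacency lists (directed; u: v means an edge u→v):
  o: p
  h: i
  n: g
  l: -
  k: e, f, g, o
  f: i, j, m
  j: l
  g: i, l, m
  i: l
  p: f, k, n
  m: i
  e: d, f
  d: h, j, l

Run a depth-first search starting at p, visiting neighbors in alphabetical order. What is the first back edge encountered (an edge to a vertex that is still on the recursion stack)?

DFS from p (visiting neighbors in alphabetical order); mark gray on enter, black on exit:
p gray
  f gray
    i gray
      l gray
      l black
    i black
    j gray
      j→l: l black — skip
    j black
    m gray
      m→i: i black — skip
    m black
  f black
  k gray
    e gray
      d gray
        h gray
          h→i: i black — skip
        h black
        d→j: j black — skip
        d→l: l black — skip
      d black
      e→f: f black — skip
    e black
    k→f: f black — skip
    g gray
      g→i: i black — skip
      g→l: l black — skip
      g→m: m black — skip
    g black
    o gray
      o→p: p is gray → back edge
First back edge: o → p.

o→p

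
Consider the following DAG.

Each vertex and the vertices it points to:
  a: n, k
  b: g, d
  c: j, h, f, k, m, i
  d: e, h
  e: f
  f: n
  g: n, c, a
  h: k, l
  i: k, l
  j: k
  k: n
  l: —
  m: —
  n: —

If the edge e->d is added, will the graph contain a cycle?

Adding e→d creates a cycle iff d can already reach e.
Path from d: d → e.
So d → … → e → d is a cycle.

Yes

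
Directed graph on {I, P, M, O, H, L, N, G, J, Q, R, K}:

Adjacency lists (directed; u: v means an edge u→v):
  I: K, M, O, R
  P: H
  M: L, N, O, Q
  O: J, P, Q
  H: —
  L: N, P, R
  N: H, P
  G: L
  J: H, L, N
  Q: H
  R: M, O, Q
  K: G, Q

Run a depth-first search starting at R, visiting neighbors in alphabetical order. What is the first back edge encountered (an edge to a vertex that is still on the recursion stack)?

L→R

DFS from R (visiting neighbors in alphabetical order); mark gray on enter, black on exit:
R gray
  M gray
    L gray
      N gray
        H gray
        H black
        P gray
          P→H: H black — skip
        P black
      N black
      L→P: P black — skip
      L→R: R is gray → back edge
First back edge: L → R.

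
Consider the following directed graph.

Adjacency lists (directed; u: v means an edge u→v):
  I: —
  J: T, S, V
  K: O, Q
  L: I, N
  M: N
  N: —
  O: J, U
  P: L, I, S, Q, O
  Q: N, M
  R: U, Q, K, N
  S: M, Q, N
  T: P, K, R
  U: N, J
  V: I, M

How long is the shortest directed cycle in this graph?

For each vertex v, BFS finds the shortest path from v back to v.
The shortest such closed walk is J → T → P → O → J, length 4.

4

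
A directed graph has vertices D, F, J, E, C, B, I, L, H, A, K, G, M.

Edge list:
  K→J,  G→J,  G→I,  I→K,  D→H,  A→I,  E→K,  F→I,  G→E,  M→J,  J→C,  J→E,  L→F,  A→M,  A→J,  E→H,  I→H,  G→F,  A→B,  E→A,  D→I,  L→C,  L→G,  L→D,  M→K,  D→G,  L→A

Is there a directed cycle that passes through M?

M is on a cycle iff M can reach itself via ≥1 edge.
M → J → E → A → M — yes.

Yes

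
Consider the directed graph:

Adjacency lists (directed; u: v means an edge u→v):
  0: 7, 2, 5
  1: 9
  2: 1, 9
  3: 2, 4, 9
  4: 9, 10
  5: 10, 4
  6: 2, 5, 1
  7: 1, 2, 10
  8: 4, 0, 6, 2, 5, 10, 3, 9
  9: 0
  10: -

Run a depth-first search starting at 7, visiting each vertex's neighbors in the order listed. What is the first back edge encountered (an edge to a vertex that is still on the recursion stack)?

DFS from 7 (visiting each vertex's neighbors in the order listed); mark gray on enter, black on exit:
7 gray
  1 gray
    9 gray
      0 gray
        0→7: 7 is gray → back edge
First back edge: 0 → 7.

0→7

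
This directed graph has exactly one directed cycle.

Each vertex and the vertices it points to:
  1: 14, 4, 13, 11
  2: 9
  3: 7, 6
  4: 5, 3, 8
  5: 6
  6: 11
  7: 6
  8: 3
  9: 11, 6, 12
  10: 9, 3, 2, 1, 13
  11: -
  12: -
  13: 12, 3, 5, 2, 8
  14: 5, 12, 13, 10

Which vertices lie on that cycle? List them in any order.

DFS with gray/black marking from 1:
1 gray
  14 gray
    5 gray
      6 gray
        11 gray
        11 black
      6 black
    5 black
    12 gray
    12 black
    13 gray
      13→12: 12 black — skip
      3 gray
        7 gray
          7→6: 6 black — skip
        7 black
        3→6: 6 black — skip
      3 black
      13→5: 5 black — skip
      2 gray
        9 gray
          9→11: 11 black — skip
          9→6: 6 black — skip
          9→12: 12 black — skip
        9 black
      2 black
      8 gray
        8→3: 3 black — skip
      8 black
    13 black
    10 gray
      10→9: 9 black — skip
      10→3: 3 black — skip
      10→2: 2 black — skip
      10→1: 1 is gray → back edge
Back edge closes the cycle 1 → 14 → 10 → 1; its vertices are {1, 10, 14}.

1, 10, 14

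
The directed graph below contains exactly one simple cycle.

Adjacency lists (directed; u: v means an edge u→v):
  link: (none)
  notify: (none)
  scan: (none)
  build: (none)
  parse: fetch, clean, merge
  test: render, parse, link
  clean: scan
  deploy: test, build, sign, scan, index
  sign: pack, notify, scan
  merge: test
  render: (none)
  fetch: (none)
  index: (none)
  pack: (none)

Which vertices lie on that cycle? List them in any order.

DFS with gray/black marking from test:
test gray
  render gray
  render black
  parse gray
    fetch gray
    fetch black
    clean gray
      scan gray
      scan black
    clean black
    merge gray
      merge→test: test is gray → back edge
Back edge closes the cycle test → parse → merge → test; its vertices are {test, merge, parse}.

test, merge, parse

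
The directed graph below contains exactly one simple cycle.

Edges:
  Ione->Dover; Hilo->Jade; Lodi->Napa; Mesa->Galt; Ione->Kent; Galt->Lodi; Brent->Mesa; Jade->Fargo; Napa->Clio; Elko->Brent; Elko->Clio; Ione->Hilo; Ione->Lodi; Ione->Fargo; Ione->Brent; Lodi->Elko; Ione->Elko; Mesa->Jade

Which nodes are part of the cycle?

Elko, Galt, Lodi, Mesa, Brent

DFS with gray/black marking from Lodi:
Lodi gray
  Napa gray
    Clio gray
    Clio black
  Napa black
  Elko gray
    Brent gray
      Mesa gray
        Jade gray
          Fargo gray
          Fargo black
        Jade black
        Galt gray
          Galt→Lodi: Lodi is gray → back edge
Back edge closes the cycle Lodi → Elko → Brent → Mesa → Galt → Lodi; its vertices are {Elko, Galt, Lodi, Mesa, Brent}.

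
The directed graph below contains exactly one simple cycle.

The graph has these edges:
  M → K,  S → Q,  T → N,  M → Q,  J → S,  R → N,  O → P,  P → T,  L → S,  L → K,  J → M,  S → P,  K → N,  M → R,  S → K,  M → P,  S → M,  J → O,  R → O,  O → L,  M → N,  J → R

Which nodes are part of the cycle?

L, M, O, R, S

DFS with gray/black marking from S:
S gray
  Q gray
  Q black
  M gray
    R gray
      N gray
      N black
      O gray
        L gray
          K gray
            K→N: N black — skip
          K black
          L→S: S is gray → back edge
Back edge closes the cycle S → M → R → O → L → S; its vertices are {L, M, O, R, S}.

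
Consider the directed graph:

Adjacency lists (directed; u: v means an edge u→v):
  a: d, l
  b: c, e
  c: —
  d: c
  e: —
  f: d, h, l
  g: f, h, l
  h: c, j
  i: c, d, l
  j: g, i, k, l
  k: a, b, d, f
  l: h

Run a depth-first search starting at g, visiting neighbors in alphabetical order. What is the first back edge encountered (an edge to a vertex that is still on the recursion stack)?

DFS from g (visiting neighbors in alphabetical order); mark gray on enter, black on exit:
g gray
  f gray
    d gray
      c gray
      c black
    d black
    h gray
      h→c: c black — skip
      j gray
        j→g: g is gray → back edge
First back edge: j → g.

j->g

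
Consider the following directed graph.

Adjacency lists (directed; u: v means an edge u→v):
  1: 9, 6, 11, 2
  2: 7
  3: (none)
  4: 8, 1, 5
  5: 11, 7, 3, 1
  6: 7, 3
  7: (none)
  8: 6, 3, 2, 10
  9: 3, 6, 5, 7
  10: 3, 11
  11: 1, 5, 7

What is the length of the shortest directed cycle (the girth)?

2

For each vertex v, BFS finds the shortest path from v back to v.
The shortest such closed walk is 1 → 11 → 1, length 2.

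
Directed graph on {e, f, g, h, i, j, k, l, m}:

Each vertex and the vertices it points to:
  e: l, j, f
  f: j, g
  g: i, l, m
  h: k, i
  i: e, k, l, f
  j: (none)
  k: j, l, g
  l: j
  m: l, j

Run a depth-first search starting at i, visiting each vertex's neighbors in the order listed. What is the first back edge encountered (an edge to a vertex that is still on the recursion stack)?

DFS from i (visiting each vertex's neighbors in the order listed); mark gray on enter, black on exit:
i gray
  e gray
    l gray
      j gray
      j black
    l black
    e→j: j black — skip
    f gray
      f→j: j black — skip
      g gray
        g→i: i is gray → back edge
First back edge: g → i.

g->i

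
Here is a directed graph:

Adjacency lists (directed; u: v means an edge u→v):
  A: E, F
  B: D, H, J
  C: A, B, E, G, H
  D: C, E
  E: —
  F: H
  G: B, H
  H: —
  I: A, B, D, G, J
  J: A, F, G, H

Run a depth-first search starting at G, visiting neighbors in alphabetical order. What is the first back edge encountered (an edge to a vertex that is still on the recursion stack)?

DFS from G (visiting neighbors in alphabetical order); mark gray on enter, black on exit:
G gray
  B gray
    D gray
      C gray
        A gray
          E gray
          E black
          F gray
            H gray
            H black
          F black
        A black
        C→B: B is gray → back edge
First back edge: C → B.

C→B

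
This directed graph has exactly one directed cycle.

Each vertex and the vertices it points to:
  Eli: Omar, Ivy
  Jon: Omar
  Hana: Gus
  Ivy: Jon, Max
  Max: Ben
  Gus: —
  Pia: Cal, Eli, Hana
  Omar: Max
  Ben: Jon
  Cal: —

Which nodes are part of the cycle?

Ben, Jon, Max, Omar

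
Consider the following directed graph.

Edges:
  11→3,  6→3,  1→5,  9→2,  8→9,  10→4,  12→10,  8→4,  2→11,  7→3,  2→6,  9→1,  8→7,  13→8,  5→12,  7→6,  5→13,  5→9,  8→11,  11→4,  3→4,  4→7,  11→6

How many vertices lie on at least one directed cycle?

A vertex is on a directed cycle iff it belongs to a strongly connected component of size ≥ 2 (or has a self-loop).
The vertices on cycles are {1, 3, 4, 5, 6, 7, 8, 9, 13} — 9 in total.

9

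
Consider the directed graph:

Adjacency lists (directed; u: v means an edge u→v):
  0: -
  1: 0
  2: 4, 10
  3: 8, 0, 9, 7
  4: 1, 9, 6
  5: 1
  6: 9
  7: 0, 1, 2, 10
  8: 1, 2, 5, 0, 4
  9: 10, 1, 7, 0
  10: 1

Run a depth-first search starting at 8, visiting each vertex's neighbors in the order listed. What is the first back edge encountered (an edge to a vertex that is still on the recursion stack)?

7→2

DFS from 8 (visiting each vertex's neighbors in the order listed); mark gray on enter, black on exit:
8 gray
  1 gray
    0 gray
    0 black
  1 black
  2 gray
    4 gray
      4→1: 1 black — skip
      9 gray
        10 gray
          10→1: 1 black — skip
        10 black
        9→1: 1 black — skip
        7 gray
          7→0: 0 black — skip
          7→1: 1 black — skip
          7→2: 2 is gray → back edge
First back edge: 7 → 2.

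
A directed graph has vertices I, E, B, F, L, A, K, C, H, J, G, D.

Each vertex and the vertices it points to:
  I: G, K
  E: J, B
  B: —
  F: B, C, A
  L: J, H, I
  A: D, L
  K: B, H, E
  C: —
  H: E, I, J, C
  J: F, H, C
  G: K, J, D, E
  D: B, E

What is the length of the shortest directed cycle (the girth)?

2

For each vertex v, BFS finds the shortest path from v back to v.
The shortest such closed walk is H → J → H, length 2.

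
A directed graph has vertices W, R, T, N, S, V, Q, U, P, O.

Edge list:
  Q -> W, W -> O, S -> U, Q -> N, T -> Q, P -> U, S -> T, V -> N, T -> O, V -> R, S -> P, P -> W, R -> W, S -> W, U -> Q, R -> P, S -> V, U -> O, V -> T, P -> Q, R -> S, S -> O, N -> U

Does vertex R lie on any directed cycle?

Yes

R is on a cycle iff R can reach itself via ≥1 edge.
R → S → V → R — yes.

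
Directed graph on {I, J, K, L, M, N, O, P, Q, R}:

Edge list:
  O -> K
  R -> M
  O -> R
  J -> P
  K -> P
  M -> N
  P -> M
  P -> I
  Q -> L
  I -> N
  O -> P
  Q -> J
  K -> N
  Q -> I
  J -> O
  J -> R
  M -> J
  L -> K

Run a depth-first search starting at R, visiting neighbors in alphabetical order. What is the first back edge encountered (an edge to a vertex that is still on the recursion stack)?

DFS from R (visiting neighbors in alphabetical order); mark gray on enter, black on exit:
R gray
  M gray
    J gray
      O gray
        K gray
          N gray
          N black
          P gray
            I gray
              I→N: N black — skip
            I black
            P→M: M is gray → back edge
First back edge: P → M.

P->M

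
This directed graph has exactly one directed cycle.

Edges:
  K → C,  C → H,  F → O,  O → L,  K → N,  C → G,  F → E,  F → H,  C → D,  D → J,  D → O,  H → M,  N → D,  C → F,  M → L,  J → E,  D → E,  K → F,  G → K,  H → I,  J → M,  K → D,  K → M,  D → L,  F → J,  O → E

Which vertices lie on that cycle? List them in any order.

C, G, K

DFS with gray/black marking from K:
K gray
  F gray
    E gray
    E black
    J gray
      J→E: E black — skip
      M gray
        L gray
        L black
      M black
    J black
    H gray
      H→M: M black — skip
      I gray
      I black
    H black
    O gray
      O→E: E black — skip
      O→L: L black — skip
    O black
  F black
  D gray
    D→J: J black — skip
    D→E: E black — skip
    D→O: O black — skip
    D→L: L black — skip
  D black
  K→M: M black — skip
  C gray
    C→D: D black — skip
    G gray
      G→K: K is gray → back edge
Back edge closes the cycle K → C → G → K; its vertices are {C, G, K}.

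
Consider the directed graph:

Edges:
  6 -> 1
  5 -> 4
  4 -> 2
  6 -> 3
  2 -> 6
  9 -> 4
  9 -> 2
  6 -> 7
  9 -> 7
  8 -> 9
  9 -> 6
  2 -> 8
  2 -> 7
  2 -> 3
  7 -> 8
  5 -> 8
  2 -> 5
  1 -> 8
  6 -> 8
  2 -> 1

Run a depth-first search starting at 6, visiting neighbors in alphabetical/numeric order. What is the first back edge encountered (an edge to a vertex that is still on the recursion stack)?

2→1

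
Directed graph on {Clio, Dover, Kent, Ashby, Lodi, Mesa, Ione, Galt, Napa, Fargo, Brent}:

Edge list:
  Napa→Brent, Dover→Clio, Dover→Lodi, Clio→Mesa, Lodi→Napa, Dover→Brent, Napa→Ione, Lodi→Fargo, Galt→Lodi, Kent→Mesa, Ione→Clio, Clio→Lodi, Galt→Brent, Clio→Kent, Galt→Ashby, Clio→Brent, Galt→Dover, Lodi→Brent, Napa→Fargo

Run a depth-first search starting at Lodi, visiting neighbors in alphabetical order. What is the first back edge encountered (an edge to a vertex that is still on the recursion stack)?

Clio->Lodi

DFS from Lodi (visiting neighbors in alphabetical order); mark gray on enter, black on exit:
Lodi gray
  Brent gray
  Brent black
  Fargo gray
  Fargo black
  Napa gray
    Napa→Brent: Brent black — skip
    Napa→Fargo: Fargo black — skip
    Ione gray
      Clio gray
        Clio→Brent: Brent black — skip
        Kent gray
          Mesa gray
          Mesa black
        Kent black
        Clio→Lodi: Lodi is gray → back edge
First back edge: Clio → Lodi.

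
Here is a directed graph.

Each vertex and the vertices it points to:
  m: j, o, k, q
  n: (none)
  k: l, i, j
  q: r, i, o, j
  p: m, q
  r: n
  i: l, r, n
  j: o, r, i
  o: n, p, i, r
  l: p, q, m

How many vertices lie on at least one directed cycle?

A vertex is on a directed cycle iff it belongs to a strongly connected component of size ≥ 2 (or has a self-loop).
The vertices on cycles are {i, j, k, l, m, o, p, q} — 8 in total.

8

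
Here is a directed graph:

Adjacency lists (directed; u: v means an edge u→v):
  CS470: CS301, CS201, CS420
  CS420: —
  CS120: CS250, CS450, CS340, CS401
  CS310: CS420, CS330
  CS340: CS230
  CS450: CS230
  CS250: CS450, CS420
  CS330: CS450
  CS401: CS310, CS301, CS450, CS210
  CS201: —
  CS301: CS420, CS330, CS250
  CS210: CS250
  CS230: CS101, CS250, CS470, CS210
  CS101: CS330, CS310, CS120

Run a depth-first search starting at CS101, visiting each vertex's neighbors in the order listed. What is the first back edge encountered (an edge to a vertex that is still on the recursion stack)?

DFS from CS101 (visiting each vertex's neighbors in the order listed); mark gray on enter, black on exit:
CS101 gray
  CS330 gray
    CS450 gray
      CS230 gray
        CS230→CS101: CS101 is gray → back edge
First back edge: CS230 → CS101.

CS230->CS101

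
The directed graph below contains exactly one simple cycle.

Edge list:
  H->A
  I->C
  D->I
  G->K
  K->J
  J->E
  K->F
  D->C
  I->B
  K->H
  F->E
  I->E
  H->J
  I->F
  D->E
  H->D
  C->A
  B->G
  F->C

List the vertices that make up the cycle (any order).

DFS with gray/black marking from G:
G gray
  K gray
    F gray
      C gray
        A gray
        A black
      C black
      E gray
      E black
    F black
    H gray
      J gray
        J→E: E black — skip
      J black
      D gray
        D→C: C black — skip
        I gray
          I→F: F black — skip
          I→E: E black — skip
          B gray
            B→G: G is gray → back edge
Back edge closes the cycle G → K → H → D → I → B → G; its vertices are {B, D, G, H, I, K}.

B, D, G, H, I, K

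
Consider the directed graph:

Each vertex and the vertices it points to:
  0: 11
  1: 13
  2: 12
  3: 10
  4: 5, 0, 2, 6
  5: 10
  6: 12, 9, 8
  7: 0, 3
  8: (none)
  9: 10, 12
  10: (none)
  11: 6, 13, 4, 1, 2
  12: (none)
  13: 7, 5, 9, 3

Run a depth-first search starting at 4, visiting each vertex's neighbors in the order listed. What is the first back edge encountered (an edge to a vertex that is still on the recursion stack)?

DFS from 4 (visiting each vertex's neighbors in the order listed); mark gray on enter, black on exit:
4 gray
  5 gray
    10 gray
    10 black
  5 black
  0 gray
    11 gray
      6 gray
        12 gray
        12 black
        9 gray
          9→10: 10 black — skip
          9→12: 12 black — skip
        9 black
        8 gray
        8 black
      6 black
      13 gray
        7 gray
          7→0: 0 is gray → back edge
First back edge: 7 → 0.

7->0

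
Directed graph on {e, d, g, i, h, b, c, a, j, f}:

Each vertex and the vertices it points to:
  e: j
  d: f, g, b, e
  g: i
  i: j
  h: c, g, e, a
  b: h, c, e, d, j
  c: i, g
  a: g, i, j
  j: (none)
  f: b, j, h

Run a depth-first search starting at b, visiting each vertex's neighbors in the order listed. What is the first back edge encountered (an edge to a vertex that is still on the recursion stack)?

DFS from b (visiting each vertex's neighbors in the order listed); mark gray on enter, black on exit:
b gray
  h gray
    c gray
      i gray
        j gray
        j black
      i black
      g gray
        g→i: i black — skip
      g black
    c black
    h→g: g black — skip
    e gray
      e→j: j black — skip
    e black
    a gray
      a→g: g black — skip
      a→i: i black — skip
      a→j: j black — skip
    a black
  h black
  b→c: c black — skip
  b→e: e black — skip
  d gray
    f gray
      f→b: b is gray → back edge
First back edge: f → b.

f->b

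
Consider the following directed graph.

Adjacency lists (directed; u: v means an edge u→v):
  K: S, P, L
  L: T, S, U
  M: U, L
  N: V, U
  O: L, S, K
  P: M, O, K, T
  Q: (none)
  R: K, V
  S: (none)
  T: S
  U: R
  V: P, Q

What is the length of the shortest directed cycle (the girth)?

2

For each vertex v, BFS finds the shortest path from v back to v.
The shortest such closed walk is P → K → P, length 2.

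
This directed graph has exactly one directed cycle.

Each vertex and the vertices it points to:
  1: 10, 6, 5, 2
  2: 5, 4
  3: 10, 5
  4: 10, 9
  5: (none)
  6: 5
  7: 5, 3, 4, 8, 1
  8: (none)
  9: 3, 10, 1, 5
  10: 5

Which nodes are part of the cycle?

1, 2, 4, 9

DFS with gray/black marking from 4:
4 gray
  10 gray
    5 gray
    5 black
  10 black
  9 gray
    3 gray
      3→10: 10 black — skip
      3→5: 5 black — skip
    3 black
    9→10: 10 black — skip
    1 gray
      1→10: 10 black — skip
      6 gray
        6→5: 5 black — skip
      6 black
      1→5: 5 black — skip
      2 gray
        2→5: 5 black — skip
        2→4: 4 is gray → back edge
Back edge closes the cycle 4 → 9 → 1 → 2 → 4; its vertices are {1, 2, 4, 9}.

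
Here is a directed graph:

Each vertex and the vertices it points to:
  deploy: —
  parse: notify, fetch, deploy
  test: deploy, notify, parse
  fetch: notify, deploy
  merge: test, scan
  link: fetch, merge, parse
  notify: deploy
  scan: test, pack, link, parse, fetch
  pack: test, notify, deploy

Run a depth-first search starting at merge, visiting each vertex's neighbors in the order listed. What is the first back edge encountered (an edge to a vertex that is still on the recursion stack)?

link→merge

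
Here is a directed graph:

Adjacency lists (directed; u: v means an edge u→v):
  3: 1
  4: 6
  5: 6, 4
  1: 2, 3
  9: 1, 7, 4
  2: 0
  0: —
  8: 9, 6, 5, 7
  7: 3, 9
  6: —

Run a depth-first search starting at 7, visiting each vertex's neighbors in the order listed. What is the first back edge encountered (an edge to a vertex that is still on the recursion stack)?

1→3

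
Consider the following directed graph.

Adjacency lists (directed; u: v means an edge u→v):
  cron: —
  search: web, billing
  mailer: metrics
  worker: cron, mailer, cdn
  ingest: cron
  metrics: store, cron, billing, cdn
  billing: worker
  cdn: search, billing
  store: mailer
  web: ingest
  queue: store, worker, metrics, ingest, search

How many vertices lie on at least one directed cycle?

A vertex is on a directed cycle iff it belongs to a strongly connected component of size ≥ 2 (or has a self-loop).
The vertices on cycles are {cdn, store, mailer, search, worker, billing, metrics} — 7 in total.

7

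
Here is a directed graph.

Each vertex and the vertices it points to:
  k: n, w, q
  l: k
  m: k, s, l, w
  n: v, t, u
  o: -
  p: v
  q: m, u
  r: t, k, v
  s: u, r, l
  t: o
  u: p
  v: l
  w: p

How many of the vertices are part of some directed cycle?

11

A vertex is on a directed cycle iff it belongs to a strongly connected component of size ≥ 2 (or has a self-loop).
The vertices on cycles are {k, l, m, n, p, q, r, s, u, v, w} — 11 in total.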